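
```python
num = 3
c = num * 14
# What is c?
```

Trace:
`num = 3` → num = 3
`c = num * 14` → c = 42
So c = 42

Answer: 42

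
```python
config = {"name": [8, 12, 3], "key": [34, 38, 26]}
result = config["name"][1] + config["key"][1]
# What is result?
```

Trace:
`config = {"name": [8, 12, 3], "key": [34, 38, 26]}` → config = {'name': [8, 12, 3], 'key': [34, 38, 26]}
`result = config["name"][1] + config["key"][1]` → result = 50
So result = 50

Answer: 50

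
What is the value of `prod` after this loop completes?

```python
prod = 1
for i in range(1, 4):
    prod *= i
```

3! = 6
`prod` takes the values: 1 → 2 → 6

Answer: 6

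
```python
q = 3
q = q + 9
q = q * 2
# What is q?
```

Trace:
`q = 3` → q = 3
`q = q + 9` → q = 12
`q = q * 2` → q = 24
So q = 24

Answer: 24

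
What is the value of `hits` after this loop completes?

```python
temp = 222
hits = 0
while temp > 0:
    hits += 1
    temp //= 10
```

Count digits by repeated division by 10
`hits` takes the values: 0 → 1 → 2 → 3

Answer: 3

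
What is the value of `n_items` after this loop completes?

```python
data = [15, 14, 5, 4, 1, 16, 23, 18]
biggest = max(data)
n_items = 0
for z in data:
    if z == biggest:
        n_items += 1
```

Count of max value 23 in [15, 14, 5, 4, 1, 16, 23, 18]
`n_items` takes the values: 0 → 1

Answer: 1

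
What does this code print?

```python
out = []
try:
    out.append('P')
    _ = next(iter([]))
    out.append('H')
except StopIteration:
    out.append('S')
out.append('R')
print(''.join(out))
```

Execution trace: 'P' (try body) → 'S' (except StopIteration) → 'R' (after the try/except). Output: PSR

Answer: PSR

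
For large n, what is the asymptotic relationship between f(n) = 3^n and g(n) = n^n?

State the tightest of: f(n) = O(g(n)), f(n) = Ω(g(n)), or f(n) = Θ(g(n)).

3^n vs n^n: f(n) = O(g(n)) but not Ω(g(n)) — n^n grows strictly faster than 3^n.

Answer: f(n) = O(g(n)) but not Ω(g(n)) — n^n grows strictly faster than 3^n.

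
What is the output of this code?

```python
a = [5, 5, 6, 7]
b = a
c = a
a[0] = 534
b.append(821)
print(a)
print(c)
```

Key concept: multiple aliases.
Step by step:
`a = [5, 5, 6, 7]` → a = [5, 5, 6, 7]
`b = a` → b = [5, 5, 6, 7] (same object as a)
`c = a` → c = [5, 5, 6, 7] (same object as a, b)
`a[0] = 534` → a = [534, 5, 6, 7] (same object as b, c); b = [534, 5, 6, 7] (same object as a, c); c = [534, 5, 6, 7] (same object as a, b)
`b.append(821)` → a = [534, 5, 6, 7, 821] (same object as b, c); b = [534, 5, 6, 7, 821] (same object as a, c); c = [534, 5, 6, 7, 821] (same object as a, b)
`print(a)` → prints [534, 5, 6, 7, 821]
`print(c)` → prints [534, 5, 6, 7, 821]

Answer:
[534, 5, 6, 7, 821]
[534, 5, 6, 7, 821]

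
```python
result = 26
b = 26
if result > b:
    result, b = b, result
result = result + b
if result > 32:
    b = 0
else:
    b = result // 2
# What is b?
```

Trace:
`result = 26` → result = 26
`b = 26` → b = 26
`if result > b: ...` → result > b is False → no variable changes
`result = result + b` → result = 52
`if result > 32: ...` → result > 32 is True → b = 0
So b = 0

Answer: 0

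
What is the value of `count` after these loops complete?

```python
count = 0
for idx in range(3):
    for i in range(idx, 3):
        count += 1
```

Upper triangle: 3 + 2 + ... + 1
`count` takes the values: 0 → 1 → 2 → 3 → 4 → 5 → 6

Answer: 6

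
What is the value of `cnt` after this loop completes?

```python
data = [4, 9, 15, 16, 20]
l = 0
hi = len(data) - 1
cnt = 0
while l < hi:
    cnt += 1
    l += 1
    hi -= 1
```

Iterations until pointers meet (list length 5)
`cnt` takes the values: 0 → 1 → 2

Answer: 2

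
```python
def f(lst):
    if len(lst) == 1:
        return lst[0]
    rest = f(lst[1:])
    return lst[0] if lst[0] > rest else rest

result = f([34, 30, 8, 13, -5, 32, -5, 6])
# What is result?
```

Recursive max over [34, 30, 8, 13, -5, 32, -5, 6] = 34

Answer: 34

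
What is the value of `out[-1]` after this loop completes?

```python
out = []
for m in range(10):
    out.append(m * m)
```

Last element of squares 0 to 9
`out` takes the values: [] → [0] → [0, 1] → [0, 1, 4] → [0, 1, 4, 9] → [0, 1, 4, 9, 16] → [0, 1, 4, 9, 16, 25] → [0, 1, 4, 9, 16, 25, 36] → [0, 1, 4, 9, 16, 25, 36, 49] → [0, 1, 4, 9, 16, 25, 36, 49, 64] → [0, 1, 4, 9, 16, 25, 36, 49, 64, 81]
So `out[-1]` = 81

Answer: 81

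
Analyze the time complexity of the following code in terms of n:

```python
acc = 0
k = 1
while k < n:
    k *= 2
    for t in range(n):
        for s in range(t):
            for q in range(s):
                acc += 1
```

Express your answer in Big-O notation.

Each loop level contributes: log n × n × n × n. Multiplying the contributions gives O(n^3 log n).

Answer: O(n^3 log n)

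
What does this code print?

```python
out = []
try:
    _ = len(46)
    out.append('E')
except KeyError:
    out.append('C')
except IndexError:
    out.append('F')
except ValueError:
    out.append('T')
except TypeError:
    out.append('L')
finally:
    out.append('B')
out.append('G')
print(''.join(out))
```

Execution trace: 'L' (except TypeError) → 'B' (finally) → 'G' (after the try/except). Output: LBG

Answer: LBG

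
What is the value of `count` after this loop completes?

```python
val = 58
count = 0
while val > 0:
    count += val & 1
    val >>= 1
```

Count set bits in 58 (binary: 0b111010)
`count` takes the values: 0 → 1 → 2 → 3 → 4

Answer: 4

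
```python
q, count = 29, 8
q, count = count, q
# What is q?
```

Trace:
`q, count = 29, 8` → q = 29; count = 8
`q, count = count, q` → q = 8; count = 29
So q = 8

Answer: 8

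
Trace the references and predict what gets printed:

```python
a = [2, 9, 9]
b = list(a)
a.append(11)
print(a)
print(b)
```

Key concept: list() constructor creates copy.
Step by step:
`a = [2, 9, 9]` → a = [2, 9, 9]
`b = list(a)` → b = [2, 9, 9]
`a.append(11)` → a = [2, 9, 9, 11]
`print(a)` → prints [2, 9, 9, 11]
`print(b)` → prints [2, 9, 9]

Answer:
[2, 9, 9, 11]
[2, 9, 9]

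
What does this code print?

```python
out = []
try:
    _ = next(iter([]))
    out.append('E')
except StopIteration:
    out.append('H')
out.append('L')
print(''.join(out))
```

Execution trace: 'H' (except StopIteration) → 'L' (after the try/except). Output: HL

Answer: HL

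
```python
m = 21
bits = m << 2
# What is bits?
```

Trace:
`m = 21` → m = 21
`bits = m << 2` → bits = 84
So bits = 84

Answer: 84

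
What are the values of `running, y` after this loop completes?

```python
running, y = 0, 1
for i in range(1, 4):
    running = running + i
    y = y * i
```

Sum and factorial of 1 to 3
`running, y` takes the values: (0, 1) → (1, 1) → (3, 1) → (3, 2) → (6, 2) → (6, 6)

Answer: 6, 6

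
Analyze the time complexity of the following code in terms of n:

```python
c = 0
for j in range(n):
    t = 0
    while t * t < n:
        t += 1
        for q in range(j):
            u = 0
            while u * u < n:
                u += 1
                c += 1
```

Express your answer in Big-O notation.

Each loop level contributes: n × √n × n × √n. Multiplying the contributions gives O(n^3).

Answer: O(n^3)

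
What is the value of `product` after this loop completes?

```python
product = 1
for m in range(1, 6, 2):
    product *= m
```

Product of 1, 3, 5, ... up to 5
`product` takes the values: 1 → 3 → 15

Answer: 15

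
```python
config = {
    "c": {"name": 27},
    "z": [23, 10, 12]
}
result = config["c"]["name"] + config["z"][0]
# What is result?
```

Trace:
`config = { ...` → config = {'c': {'name': 27}, 'z': [23, 10, 12]}
`result = config["c"]["name"] + config["z"][0]` → result = 50
So result = 50

Answer: 50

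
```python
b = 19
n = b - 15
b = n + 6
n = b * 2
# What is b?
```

Trace:
`b = 19` → b = 19
`n = b - 15` → n = 4
`b = n + 6` → b = 10
`n = b * 2` → n = 20
So b = 10

Answer: 10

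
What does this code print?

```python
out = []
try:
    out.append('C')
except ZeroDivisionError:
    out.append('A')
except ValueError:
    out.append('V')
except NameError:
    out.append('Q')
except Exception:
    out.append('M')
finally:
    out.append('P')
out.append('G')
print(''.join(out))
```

Execution trace: 'C' (try body, no exception) → 'P' (finally) → 'G' (after the try/except). Output: CPG

Answer: CPG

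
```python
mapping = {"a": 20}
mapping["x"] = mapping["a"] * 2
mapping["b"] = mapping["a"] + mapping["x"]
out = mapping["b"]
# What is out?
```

Trace:
`mapping = {"a": 20}` → mapping = {'a': 20}
`mapping["x"] = mapping["a"] * 2` → mapping = {'a': 20, 'x': 40}
`mapping["b"] = mapping["a"] + mapping["x"]` → mapping = {'a': 20, 'x': 40, 'b': 60}
`out = mapping["b"]` → out = 60
So out = 60

Answer: 60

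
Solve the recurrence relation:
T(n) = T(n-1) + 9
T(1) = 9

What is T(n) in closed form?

Unrolling: T(n) = T(1) + 9·(n-1) = 9 + 9(n-1) = 9n.

Answer: T(n) = 9n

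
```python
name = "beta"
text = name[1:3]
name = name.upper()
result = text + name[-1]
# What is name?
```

Trace:
`name = "beta"` → name = 'beta'
`text = name[1:3]` → text = 'et'
`name = name.upper()` → name = 'BETA'
`result = text + name[-1]` → result = 'etA'
So name = 'BETA'

Answer: 'BETA'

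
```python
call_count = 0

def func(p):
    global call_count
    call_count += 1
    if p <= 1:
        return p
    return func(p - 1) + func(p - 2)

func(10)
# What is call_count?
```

Calls(p) = 1 + Calls(p-1) + Calls(p-2); Calls(0)=Calls(1)=1. For p=10 this gives 177.

Answer: 177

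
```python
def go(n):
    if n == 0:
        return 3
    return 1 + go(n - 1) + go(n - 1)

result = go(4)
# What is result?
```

go(n) = 1 + 2·go(n-1), go(0)=3. Closed form: (3+1)·2^4 - 1 = 63.

Answer: 63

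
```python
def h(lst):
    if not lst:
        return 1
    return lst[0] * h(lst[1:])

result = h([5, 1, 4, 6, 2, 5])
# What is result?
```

Product over [5, 1, 4, 6, 2, 5] = 5 * 1 * 4 * 6 * 2 * 5 = 1200

Answer: 1200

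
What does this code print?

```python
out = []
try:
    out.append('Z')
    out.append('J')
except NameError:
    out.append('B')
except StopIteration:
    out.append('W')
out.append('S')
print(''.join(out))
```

Execution trace: 'Z' (try body) → 'J' (try body, no exception) → 'S' (after the try/except). Output: ZJS

Answer: ZJS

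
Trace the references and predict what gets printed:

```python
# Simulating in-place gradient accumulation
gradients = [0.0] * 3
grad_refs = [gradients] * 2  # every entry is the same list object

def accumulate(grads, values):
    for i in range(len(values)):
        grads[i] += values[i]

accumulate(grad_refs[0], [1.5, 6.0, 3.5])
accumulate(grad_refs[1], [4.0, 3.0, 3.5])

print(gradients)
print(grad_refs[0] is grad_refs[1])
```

Key concept: gradient accumulation aliasing.
Step by step:
`gradients = [0.0] * 3` → gradients = [0.0, 0.0, 0.0]
`grad_refs = [gradients] * 2` → grad_refs = [[0.0, 0.0, 0.0], [0.0, 0.0, 0.0]]
`accumulate(grad_refs[0], [1.5, 6.0, 3.5])` → gradients = [1.5, 6.0, 3.5]; grad_refs = [[1.5, 6.0, 3.5], [1.5, 6.0, 3.5]]
`accumulate(grad_refs[1], [4.0, 3.0, 3.5])` → gradients = [5.5, 9.0, 7.0]; grad_refs = [[5.5, 9.0, 7.0], [5.5, 9.0, 7.0]]
`print(gradients)` → prints [5.5, 9.0, 7.0]
`print(grad_refs[0] is grad_refs[1])` → prints True

Answer:
[5.5, 9.0, 7.0]
True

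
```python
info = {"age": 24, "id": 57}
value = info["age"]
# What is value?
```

Trace:
`info = {"age": 24, "id": 57}` → info = {'age': 24, 'id': 57}
`value = info["age"]` → value = 24
So value = 24

Answer: 24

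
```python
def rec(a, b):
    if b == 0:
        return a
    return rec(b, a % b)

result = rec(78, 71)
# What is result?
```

rec(78, 71) -> rec(71, 7) -> rec(7, 1) -> rec(1, 0) -> 1

Answer: 1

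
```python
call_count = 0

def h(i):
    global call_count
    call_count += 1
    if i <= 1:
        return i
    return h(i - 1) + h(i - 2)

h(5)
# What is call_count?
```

Calls(i) = 1 + Calls(i-1) + Calls(i-2); Calls(0)=Calls(1)=1. For i=5 this gives 15.

Answer: 15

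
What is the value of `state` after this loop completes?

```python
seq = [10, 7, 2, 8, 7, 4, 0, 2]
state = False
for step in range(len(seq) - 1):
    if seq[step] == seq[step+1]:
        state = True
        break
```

Check consecutive duplicates in [10, 7, 2, 8, 7, 4, 0, 2]
`state` takes the values: False

Answer: False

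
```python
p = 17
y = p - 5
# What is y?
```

Trace:
`p = 17` → p = 17
`y = p - 5` → y = 12
So y = 12

Answer: 12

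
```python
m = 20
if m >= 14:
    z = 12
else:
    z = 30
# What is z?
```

Trace:
`m = 20` → m = 20
`if m >= 14: ...` → m >= 14 is True → z = 12
So z = 12

Answer: 12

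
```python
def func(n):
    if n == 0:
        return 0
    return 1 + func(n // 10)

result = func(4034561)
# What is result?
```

Count of digits of 4034561: 7

Answer: 7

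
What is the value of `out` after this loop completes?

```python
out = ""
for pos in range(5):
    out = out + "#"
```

Repeat '#' 5 times
`out` takes the values: "" → "#" → "##" → "###" → "####" → "#####"

Answer: "#####"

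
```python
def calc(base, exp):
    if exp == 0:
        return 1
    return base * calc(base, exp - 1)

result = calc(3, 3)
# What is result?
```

calc(3, 3) = 3 * 3 * 3 = 27

Answer: 27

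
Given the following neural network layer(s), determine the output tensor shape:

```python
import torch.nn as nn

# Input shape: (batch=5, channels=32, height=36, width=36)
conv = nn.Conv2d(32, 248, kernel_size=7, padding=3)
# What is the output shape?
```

Input: (5, 32, 36, 36) -> Output: (5, 248, 36, 36)

Answer: (5, 248, 36, 36)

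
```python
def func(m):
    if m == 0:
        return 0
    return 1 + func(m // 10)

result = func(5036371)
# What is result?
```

Count of digits of 5036371: 7

Answer: 7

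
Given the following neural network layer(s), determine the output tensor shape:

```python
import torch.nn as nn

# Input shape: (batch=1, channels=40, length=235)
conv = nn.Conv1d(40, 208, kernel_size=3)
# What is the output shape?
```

Input: (1, 40, 235) -> Output: (1, 208, 233)

Answer: (1, 208, 233)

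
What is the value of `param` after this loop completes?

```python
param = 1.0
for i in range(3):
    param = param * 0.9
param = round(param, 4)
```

Exponential decay: 1.0 * 0.9^3
`param` takes the values: 1.0 → 0.9 → 0.81 → 0.729

Answer: 0.729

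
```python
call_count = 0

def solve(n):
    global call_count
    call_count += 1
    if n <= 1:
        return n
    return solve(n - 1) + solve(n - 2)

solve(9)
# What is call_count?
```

Calls(n) = 1 + Calls(n-1) + Calls(n-2); Calls(0)=Calls(1)=1. For n=9 this gives 109.

Answer: 109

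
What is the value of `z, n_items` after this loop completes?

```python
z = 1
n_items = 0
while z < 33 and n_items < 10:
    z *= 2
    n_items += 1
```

Double until >= 33 or 10 iterations
`z, n_items` takes the values: (1, 0) → (2, 0) → (2, 1) → (4, 1) → (4, 2) → (8, 2) → (8, 3) → (16, 3) → (16, 4) → (32, 4) → (32, 5) → (64, 5) → (64, 6)

Answer: 64, 6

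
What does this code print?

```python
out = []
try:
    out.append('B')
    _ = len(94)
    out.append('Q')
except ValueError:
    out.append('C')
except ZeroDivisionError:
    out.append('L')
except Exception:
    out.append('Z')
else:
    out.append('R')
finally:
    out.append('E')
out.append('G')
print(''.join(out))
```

Execution trace: 'B' (try body) → 'Z' (except Exception) → 'E' (finally) → 'G' (after the try/except). Output: BZEG

Answer: BZEG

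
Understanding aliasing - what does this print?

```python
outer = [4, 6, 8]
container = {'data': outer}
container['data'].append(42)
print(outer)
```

Key concept: dict holds reference to list.
Step by step:
`outer = [4, 6, 8]` → outer = [4, 6, 8]
`container = {'data': outer}` → container = {'data': [4, 6, 8]}
`container['data'].append(42)` → outer = [4, 6, 8, 42]; container = {'data': [4, 6, 8, 42]}
`print(outer)` → prints [4, 6, 8, 42]

Answer: [4, 6, 8, 42]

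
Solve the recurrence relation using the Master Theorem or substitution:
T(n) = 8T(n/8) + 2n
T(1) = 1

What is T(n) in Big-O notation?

By Master Theorem: a=8, b=8, f(n)=2n. Since log_8(8) = 1 and f(n) = Θ(n^1), Case 2 applies. T(n) = O(n log n).

Answer: O(n log n)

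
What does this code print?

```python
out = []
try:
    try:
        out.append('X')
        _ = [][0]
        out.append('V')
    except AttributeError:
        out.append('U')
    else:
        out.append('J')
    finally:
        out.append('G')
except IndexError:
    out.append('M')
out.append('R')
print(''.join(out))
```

Execution trace: 'X' (try body) → 'G' (finally) → 'M' (outer except IndexError) → 'R' (after the try/except). Output: XGMR

Answer: XGMR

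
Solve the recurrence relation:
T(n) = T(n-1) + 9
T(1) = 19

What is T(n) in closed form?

Unrolling: T(n) = T(1) + 9·(n-1) = 19 + 9(n-1) = 9n + 10.

Answer: T(n) = 9n + 10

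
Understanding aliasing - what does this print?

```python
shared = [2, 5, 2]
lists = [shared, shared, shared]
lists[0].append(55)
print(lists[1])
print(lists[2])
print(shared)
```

Key concept: list of same reference.
Step by step:
`shared = [2, 5, 2]` → shared = [2, 5, 2]
`lists = [shared, shared, shared]` → lists = [[2, 5, 2], [2, 5, 2], [2, 5, 2]]
`lists[0].append(55)` → shared = [2, 5, 2, 55]; lists = [[2, 5, 2, 55], [2, 5, 2, 55], [2, 5, 2, 55]]
`print(lists[1])` → prints [2, 5, 2, 55]
`print(lists[2])` → prints [2, 5, 2, 55]
`print(shared)` → prints [2, 5, 2, 55]

Answer:
[2, 5, 2, 55]
[2, 5, 2, 55]
[2, 5, 2, 55]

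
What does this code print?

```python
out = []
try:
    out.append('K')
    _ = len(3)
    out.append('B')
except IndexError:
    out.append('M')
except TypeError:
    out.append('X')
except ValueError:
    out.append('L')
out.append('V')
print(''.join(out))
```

Execution trace: 'K' (try body) → 'X' (except TypeError) → 'V' (after the try/except). Output: KXV

Answer: KXV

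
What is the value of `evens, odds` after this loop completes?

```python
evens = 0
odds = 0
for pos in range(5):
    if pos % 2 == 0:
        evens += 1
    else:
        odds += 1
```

Count evens and odds in range(5)
`evens, odds` takes the values: (0, 0) → (1, 0) → (1, 1) → (2, 1) → (2, 2) → (3, 2)

Answer: 3, 2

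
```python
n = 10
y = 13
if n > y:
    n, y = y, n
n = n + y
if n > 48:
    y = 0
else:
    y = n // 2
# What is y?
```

Trace:
`n = 10` → n = 10
`y = 13` → y = 13
`if n > y: ...` → n > y is False → no variable changes
`n = n + y` → n = 23
`if n > 48: ...` → n > 48 is False, take else branch → y = 11
So y = 11

Answer: 11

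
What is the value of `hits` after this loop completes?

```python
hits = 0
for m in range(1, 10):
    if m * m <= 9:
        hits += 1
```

Count numbers where m² ≤ 9
`hits` takes the values: 0 → 1 → 2 → 3

Answer: 3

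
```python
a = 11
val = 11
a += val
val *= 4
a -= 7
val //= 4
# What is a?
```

Trace:
`a = 11` → a = 11
`val = 11` → val = 11
`a += val` → a = 22
`val *= 4` → val = 44
`a -= 7` → a = 15
`val //= 4` → val = 11
So a = 15

Answer: 15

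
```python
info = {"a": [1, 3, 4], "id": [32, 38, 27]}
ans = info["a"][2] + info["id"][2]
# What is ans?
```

Trace:
`info = {"a": [1, 3, 4], "id": [32, 38, 27]}` → info = {'a': [1, 3, 4], 'id': [32, 38, 27]}
`ans = info["a"][2] + info["id"][2]` → ans = 31
So ans = 31

Answer: 31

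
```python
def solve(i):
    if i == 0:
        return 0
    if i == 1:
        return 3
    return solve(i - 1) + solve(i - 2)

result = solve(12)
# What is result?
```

Build up from base cases: solve(0)=0, solve(1)=3, solve(2)=3, solve(3)=6, solve(4)=9, solve(5)=15, solve(6)=24, ..., solve(12)=432

Answer: 432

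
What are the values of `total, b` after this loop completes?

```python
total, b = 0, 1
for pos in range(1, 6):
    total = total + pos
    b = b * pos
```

Sum and factorial of 1 to 5
`total, b` takes the values: (0, 1) → (1, 1) → (3, 1) → (3, 2) → (6, 2) → (6, 6) → (10, 6) → (10, 24) → (15, 24) → (15, 120)

Answer: 15, 120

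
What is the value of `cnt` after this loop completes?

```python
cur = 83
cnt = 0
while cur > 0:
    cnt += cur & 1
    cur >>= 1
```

Count set bits in 83 (binary: 0b1010011)
`cnt` takes the values: 0 → 1 → 2 → 3 → 4

Answer: 4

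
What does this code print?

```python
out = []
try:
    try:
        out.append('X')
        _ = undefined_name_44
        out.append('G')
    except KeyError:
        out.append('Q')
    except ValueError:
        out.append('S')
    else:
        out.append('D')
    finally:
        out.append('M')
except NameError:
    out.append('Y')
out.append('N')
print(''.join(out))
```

Execution trace: 'X' (try body) → 'M' (finally) → 'Y' (outer except NameError) → 'N' (after the try/except). Output: XMYN

Answer: XMYN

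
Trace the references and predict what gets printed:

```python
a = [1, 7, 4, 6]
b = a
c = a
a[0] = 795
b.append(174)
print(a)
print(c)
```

Key concept: multiple aliases.
Step by step:
`a = [1, 7, 4, 6]` → a = [1, 7, 4, 6]
`b = a` → b = [1, 7, 4, 6] (same object as a)
`c = a` → c = [1, 7, 4, 6] (same object as a, b)
`a[0] = 795` → a = [795, 7, 4, 6] (same object as b, c); b = [795, 7, 4, 6] (same object as a, c); c = [795, 7, 4, 6] (same object as a, b)
`b.append(174)` → a = [795, 7, 4, 6, 174] (same object as b, c); b = [795, 7, 4, 6, 174] (same object as a, c); c = [795, 7, 4, 6, 174] (same object as a, b)
`print(a)` → prints [795, 7, 4, 6, 174]
`print(c)` → prints [795, 7, 4, 6, 174]

Answer:
[795, 7, 4, 6, 174]
[795, 7, 4, 6, 174]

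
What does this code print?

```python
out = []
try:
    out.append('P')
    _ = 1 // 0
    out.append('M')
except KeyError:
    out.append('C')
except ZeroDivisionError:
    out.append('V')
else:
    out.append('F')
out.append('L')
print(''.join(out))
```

Execution trace: 'P' (try body) → 'V' (except ZeroDivisionError) → 'L' (after the try/except). Output: PVL

Answer: PVL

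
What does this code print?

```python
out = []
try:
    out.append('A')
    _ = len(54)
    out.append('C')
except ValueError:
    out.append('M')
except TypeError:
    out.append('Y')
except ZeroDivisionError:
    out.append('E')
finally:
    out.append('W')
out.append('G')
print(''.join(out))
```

Execution trace: 'A' (try body) → 'Y' (except TypeError) → 'W' (finally) → 'G' (after the try/except). Output: AYWG

Answer: AYWG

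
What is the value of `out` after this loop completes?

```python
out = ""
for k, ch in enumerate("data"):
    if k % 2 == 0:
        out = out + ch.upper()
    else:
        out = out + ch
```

Uppercase even positions in 'data'
`out` takes the values: "" → "D" → "Da" → "DaT" → "DaTa"

Answer: "DaTa"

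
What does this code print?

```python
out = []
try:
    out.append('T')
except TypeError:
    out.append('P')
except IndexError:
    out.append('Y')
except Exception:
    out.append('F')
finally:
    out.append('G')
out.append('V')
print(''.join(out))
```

Execution trace: 'T' (try body, no exception) → 'G' (finally) → 'V' (after the try/except). Output: TGV

Answer: TGV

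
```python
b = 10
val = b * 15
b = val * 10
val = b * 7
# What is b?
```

Trace:
`b = 10` → b = 10
`val = b * 15` → val = 150
`b = val * 10` → b = 1500
`val = b * 7` → val = 10500
So b = 1500

Answer: 1500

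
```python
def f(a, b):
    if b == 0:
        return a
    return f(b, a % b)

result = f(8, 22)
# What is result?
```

f(8, 22) -> f(22, 8) -> f(8, 6) -> f(6, 2) -> f(2, 0) -> 2

Answer: 2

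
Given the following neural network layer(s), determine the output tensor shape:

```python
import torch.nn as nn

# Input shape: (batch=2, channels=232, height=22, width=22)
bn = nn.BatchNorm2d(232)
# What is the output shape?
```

Input: (2, 232, 22, 22) -> Output: (2, 232, 22, 22)

Answer: (2, 232, 22, 22)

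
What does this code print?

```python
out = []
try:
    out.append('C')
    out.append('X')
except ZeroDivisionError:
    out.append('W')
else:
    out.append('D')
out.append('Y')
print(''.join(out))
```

Execution trace: 'C' (try body) → 'X' (try body, no exception) → 'D' (else) → 'Y' (after the try/except). Output: CXDY

Answer: CXDY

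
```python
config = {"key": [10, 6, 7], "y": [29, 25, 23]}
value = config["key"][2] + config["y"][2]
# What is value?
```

Trace:
`config = {"key": [10, 6, 7], "y": [29, 25, 23]}` → config = {'key': [10, 6, 7], 'y': [29, 25, 23]}
`value = config["key"][2] + config["y"][2]` → value = 30
So value = 30

Answer: 30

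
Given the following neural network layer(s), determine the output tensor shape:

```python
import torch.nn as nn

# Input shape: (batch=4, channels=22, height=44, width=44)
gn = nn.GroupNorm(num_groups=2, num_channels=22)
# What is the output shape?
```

Input: (4, 22, 44, 44) -> Output: (4, 22, 44, 44)

Answer: (4, 22, 44, 44)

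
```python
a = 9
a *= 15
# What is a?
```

Trace:
`a = 9` → a = 9
`a *= 15` → a = 135
So a = 135

Answer: 135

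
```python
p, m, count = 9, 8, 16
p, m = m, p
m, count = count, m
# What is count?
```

Trace:
`p, m, count = 9, 8, 16` → p = 9; m = 8; count = 16
`p, m = m, p` → p = 8; m = 9
`m, count = count, m` → m = 16; count = 9
So count = 9

Answer: 9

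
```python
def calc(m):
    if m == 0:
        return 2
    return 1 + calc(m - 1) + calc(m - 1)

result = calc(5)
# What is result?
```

calc(m) = 1 + 2·calc(m-1), calc(0)=2. Closed form: (2+1)·2^5 - 1 = 95.

Answer: 95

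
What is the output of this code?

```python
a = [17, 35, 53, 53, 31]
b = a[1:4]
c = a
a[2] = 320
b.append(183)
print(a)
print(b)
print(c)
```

Key concept: slice vs alias.
Step by step:
`a = [17, 35, 53, 53, 31]` → a = [17, 35, 53, 53, 31]
`b = a[1:4]` → b = [35, 53, 53]
`c = a` → c = [17, 35, 53, 53, 31] (same object as a)
`a[2] = 320` → a = [17, 35, 320, 53, 31] (same object as c); c = [17, 35, 320, 53, 31] (same object as a)
`b.append(183)` → b = [35, 53, 53, 183]
`print(a)` → prints [17, 35, 320, 53, 31]
`print(b)` → prints [35, 53, 53, 183]
`print(c)` → prints [17, 35, 320, 53, 31]

Answer:
[17, 35, 320, 53, 31]
[35, 53, 53, 183]
[17, 35, 320, 53, 31]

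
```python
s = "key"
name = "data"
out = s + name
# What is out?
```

Trace:
`s = "key"` → s = 'key'
`name = "data"` → name = 'data'
`out = s + name` → out = 'keydata'
So out = 'keydata'

Answer: 'keydata'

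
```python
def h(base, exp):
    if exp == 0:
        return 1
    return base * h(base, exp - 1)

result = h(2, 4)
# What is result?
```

h(2, 4) = 2 * 2 * 2 * 2 = 16

Answer: 16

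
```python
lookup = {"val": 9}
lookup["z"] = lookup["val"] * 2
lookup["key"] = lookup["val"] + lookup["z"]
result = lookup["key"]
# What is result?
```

Trace:
`lookup = {"val": 9}` → lookup = {'val': 9}
`lookup["z"] = lookup["val"] * 2` → lookup = {'val': 9, 'z': 18}
`lookup["key"] = lookup["val"] + lookup["z"]` → lookup = {'val': 9, 'z': 18, 'key': 27}
`result = lookup["key"]` → result = 27
So result = 27

Answer: 27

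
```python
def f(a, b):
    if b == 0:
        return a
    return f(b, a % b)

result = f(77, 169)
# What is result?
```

f(77, 169) -> f(169, 77) -> f(77, 15) -> f(15, 2) -> f(2, 1) -> f(1, 0) -> 1

Answer: 1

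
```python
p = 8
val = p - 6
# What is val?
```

Trace:
`p = 8` → p = 8
`val = p - 6` → val = 2
So val = 2

Answer: 2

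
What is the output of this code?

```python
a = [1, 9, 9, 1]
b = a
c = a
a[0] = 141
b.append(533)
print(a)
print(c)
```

Key concept: multiple aliases.
Step by step:
`a = [1, 9, 9, 1]` → a = [1, 9, 9, 1]
`b = a` → b = [1, 9, 9, 1] (same object as a)
`c = a` → c = [1, 9, 9, 1] (same object as a, b)
`a[0] = 141` → a = [141, 9, 9, 1] (same object as b, c); b = [141, 9, 9, 1] (same object as a, c); c = [141, 9, 9, 1] (same object as a, b)
`b.append(533)` → a = [141, 9, 9, 1, 533] (same object as b, c); b = [141, 9, 9, 1, 533] (same object as a, c); c = [141, 9, 9, 1, 533] (same object as a, b)
`print(a)` → prints [141, 9, 9, 1, 533]
`print(c)` → prints [141, 9, 9, 1, 533]

Answer:
[141, 9, 9, 1, 533]
[141, 9, 9, 1, 533]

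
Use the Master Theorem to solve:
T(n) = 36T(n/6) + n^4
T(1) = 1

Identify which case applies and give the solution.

a=36, b=6, f(n)=n^4. log_6(36) = 2. Since c=4 > 2 and the regularity condition holds (36(n/6)^4 = (36/6^4)n^4 with 36/6^4 < 1), Case 3 applies: T(n) = Θ(f(n)) = O(n^4).

Answer: O(n^4) - Case 3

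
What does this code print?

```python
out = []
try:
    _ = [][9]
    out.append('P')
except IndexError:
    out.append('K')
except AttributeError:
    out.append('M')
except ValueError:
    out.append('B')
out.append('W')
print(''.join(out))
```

Execution trace: 'K' (except IndexError) → 'W' (after the try/except). Output: KW

Answer: KW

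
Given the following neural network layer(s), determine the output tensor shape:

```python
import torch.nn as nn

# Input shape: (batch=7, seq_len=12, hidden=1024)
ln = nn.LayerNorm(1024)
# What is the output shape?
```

Input: (7, 12, 1024) -> Output: (7, 12, 1024)

Answer: (7, 12, 1024)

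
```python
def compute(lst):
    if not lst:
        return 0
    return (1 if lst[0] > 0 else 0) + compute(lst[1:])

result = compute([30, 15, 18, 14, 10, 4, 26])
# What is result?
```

Count of positive elements in [30, 15, 18, 14, 10, 4, 26] = 7

Answer: 7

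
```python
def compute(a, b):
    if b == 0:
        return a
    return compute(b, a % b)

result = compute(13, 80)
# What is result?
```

compute(13, 80) -> compute(80, 13) -> compute(13, 2) -> compute(2, 1) -> compute(1, 0) -> 1

Answer: 1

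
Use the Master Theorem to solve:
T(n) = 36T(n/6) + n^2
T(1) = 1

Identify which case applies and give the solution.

a=36, b=6, f(n)=n^2. log_6(36) = 2. Since c=2 = 2, Case 2 applies: T(n) = Θ(n^log_b(a) · log n) = O(n^2 log n).

Answer: O(n^2 log n) - Case 2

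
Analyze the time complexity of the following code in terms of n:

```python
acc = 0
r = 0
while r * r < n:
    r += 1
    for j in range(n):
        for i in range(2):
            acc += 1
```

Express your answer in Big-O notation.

Each loop level contributes: √n × n × 1. Multiplying the contributions gives O(n√n).

Answer: O(n√n)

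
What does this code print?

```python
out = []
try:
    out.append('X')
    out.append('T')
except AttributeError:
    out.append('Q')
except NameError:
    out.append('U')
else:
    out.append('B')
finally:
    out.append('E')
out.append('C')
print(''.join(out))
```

Execution trace: 'X' (try body) → 'T' (try body, no exception) → 'B' (else) → 'E' (finally) → 'C' (after the try/except). Output: XTBEC

Answer: XTBEC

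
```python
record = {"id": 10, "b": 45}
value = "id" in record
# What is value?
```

Trace:
`record = {"id": 10, "b": 45}` → record = {'id': 10, 'b': 45}
`value = "id" in record` → value = True
So value = True

Answer: True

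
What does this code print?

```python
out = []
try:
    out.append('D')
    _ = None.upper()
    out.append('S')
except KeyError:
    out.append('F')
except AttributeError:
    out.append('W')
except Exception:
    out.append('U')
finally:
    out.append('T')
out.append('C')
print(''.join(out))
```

Execution trace: 'D' (try body) → 'W' (except AttributeError) → 'T' (finally) → 'C' (after the try/except). Output: DWTC

Answer: DWTC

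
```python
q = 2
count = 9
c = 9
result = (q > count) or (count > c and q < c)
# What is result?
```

Trace:
`q = 2` → q = 2
`count = 9` → count = 9
`c = 9` → c = 9
`result = (q > count) or (count > c and q < c)` → result = False
So result = False

Answer: False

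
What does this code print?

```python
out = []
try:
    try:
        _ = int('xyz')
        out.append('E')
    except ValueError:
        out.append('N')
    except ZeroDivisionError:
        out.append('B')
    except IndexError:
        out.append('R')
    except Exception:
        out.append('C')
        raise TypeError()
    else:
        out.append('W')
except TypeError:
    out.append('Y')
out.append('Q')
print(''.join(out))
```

Execution trace: 'N' (inner except ValueError) → 'Q' (after the try/except). Output: NQ

Answer: NQ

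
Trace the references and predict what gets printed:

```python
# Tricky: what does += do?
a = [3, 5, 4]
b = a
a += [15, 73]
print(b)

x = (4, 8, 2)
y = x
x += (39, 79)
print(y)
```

Key concept: += behavior differs for mutable vs immutable.
Step by step:
`a = [3, 5, 4]` → a = [3, 5, 4]
`b = a` → b = [3, 5, 4] (same object as a)
`a += [15, 73]` → a = [3, 5, 4, 15, 73] (same object as b); b = [3, 5, 4, 15, 73] (same object as a)
`print(b)` → prints [3, 5, 4, 15, 73]
`x = (4, 8, 2)` → x = (4, 8, 2)
`y = x` → y = (4, 8, 2)
`x += (39, 79)` → x = (4, 8, 2, 39, 79)
`print(y)` → prints (4, 8, 2)

Answer:
[3, 5, 4, 15, 73]
(4, 8, 2)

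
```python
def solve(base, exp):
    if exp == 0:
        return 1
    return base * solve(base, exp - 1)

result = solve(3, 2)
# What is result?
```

solve(3, 2) = 3 * 3 = 9

Answer: 9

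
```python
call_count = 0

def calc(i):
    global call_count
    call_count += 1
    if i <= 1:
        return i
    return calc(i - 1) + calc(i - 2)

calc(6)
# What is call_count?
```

Calls(i) = 1 + Calls(i-1) + Calls(i-2); Calls(0)=Calls(1)=1. For i=6 this gives 25.

Answer: 25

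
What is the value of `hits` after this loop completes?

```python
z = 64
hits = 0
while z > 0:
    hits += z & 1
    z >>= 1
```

Count set bits in 64 (binary: 0b1000000)
`hits` takes the values: 0 → 1

Answer: 1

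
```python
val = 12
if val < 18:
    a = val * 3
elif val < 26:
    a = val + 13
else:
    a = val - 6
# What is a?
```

Trace:
`val = 12` → val = 12
`if val < 18: ...` → val < 18 is True → a = 36
So a = 36

Answer: 36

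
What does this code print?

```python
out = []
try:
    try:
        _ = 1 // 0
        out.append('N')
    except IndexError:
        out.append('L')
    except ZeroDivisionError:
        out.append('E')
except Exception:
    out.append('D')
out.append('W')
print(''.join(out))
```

Execution trace: 'E' (inner except ZeroDivisionError) → 'W' (after the try/except). Output: EW

Answer: EW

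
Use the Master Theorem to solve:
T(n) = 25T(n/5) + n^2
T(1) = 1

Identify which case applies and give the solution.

a=25, b=5, f(n)=n^2. log_5(25) = 2. Since c=2 = 2, Case 2 applies: T(n) = Θ(n^log_b(a) · log n) = O(n^2 log n).

Answer: O(n^2 log n) - Case 2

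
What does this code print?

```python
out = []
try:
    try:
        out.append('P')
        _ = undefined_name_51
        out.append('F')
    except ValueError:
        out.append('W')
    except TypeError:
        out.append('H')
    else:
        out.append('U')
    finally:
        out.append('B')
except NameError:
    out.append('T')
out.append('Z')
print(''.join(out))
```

Execution trace: 'P' (try body) → 'B' (finally) → 'T' (outer except NameError) → 'Z' (after the try/except). Output: PBTZ

Answer: PBTZ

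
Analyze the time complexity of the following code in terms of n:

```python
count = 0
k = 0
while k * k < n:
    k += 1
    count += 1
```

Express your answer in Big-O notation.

Each loop level contributes: √n. Multiplying the contributions gives O(√n).

Answer: O(√n)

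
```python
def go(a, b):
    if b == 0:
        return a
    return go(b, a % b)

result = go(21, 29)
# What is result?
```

go(21, 29) -> go(29, 21) -> go(21, 8) -> go(8, 5) -> go(5, 3) -> go(3, 2) -> go(2, 1) -> go(1, 0) -> 1

Answer: 1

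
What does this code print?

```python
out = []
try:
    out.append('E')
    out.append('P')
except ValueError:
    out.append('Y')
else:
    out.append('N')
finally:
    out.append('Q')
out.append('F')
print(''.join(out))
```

Execution trace: 'E' (try body) → 'P' (try body, no exception) → 'N' (else) → 'Q' (finally) → 'F' (after the try/except). Output: EPNQF

Answer: EPNQF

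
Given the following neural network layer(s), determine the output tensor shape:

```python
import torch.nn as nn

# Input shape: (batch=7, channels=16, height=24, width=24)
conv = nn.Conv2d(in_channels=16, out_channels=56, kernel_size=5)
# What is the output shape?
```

Input: (7, 16, 24, 24) -> Output: (7, 56, 20, 20)

Answer: (7, 56, 20, 20)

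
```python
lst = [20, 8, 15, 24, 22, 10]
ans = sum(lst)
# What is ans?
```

Trace:
`lst = [20, 8, 15, 24, 22, 10]` → lst = [20, 8, 15, 24, 22, 10]
`ans = sum(lst)` → ans = 99
So ans = 99

Answer: 99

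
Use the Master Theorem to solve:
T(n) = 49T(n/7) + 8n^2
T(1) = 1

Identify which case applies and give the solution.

a=49, b=7, f(n)=8n^2. log_7(49) = 2. Since c=2 = 2, Case 2 applies: T(n) = Θ(n^log_b(a) · log n) = O(n^2 log n).

Answer: O(n^2 log n) - Case 2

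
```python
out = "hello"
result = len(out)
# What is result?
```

Trace:
`out = "hello"` → out = 'hello'
`result = len(out)` → result = 5
So result = 5

Answer: 5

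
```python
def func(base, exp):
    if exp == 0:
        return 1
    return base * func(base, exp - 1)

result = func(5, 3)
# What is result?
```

func(5, 3) = 5 * 5 * 5 = 125

Answer: 125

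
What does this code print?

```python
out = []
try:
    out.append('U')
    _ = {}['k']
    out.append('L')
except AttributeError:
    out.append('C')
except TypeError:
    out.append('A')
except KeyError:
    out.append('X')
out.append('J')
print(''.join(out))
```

Execution trace: 'U' (try body) → 'X' (except KeyError) → 'J' (after the try/except). Output: UXJ

Answer: UXJ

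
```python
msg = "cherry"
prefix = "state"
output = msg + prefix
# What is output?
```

Trace:
`msg = "cherry"` → msg = 'cherry'
`prefix = "state"` → prefix = 'state'
`output = msg + prefix` → output = 'cherrystate'
So output = 'cherrystate'

Answer: 'cherrystate'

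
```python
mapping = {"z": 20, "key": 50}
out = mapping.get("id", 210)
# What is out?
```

Trace:
`mapping = {"z": 20, "key": 50}` → mapping = {'z': 20, 'key': 50}
`out = mapping.get("id", 210)` → out = 210
So out = 210

Answer: 210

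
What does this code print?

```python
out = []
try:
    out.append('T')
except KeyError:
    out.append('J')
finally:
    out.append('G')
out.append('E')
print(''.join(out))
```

Execution trace: 'T' (try body, no exception) → 'G' (finally) → 'E' (after the try/except). Output: TGE

Answer: TGE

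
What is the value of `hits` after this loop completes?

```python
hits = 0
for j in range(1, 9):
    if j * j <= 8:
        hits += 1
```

Count numbers where j² ≤ 8
`hits` takes the values: 0 → 1 → 2

Answer: 2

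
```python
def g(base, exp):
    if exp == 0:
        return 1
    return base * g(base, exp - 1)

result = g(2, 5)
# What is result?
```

g(2, 5) = 2 * 2 * 2 * 2 * 2 = 32

Answer: 32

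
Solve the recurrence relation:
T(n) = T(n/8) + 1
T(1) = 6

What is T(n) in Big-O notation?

Each step divides n by 8 and adds 1. After log_8(n) steps we reach T(1)=6. So T(n) = 1·log_8(n) + 6 = O(log n).

Answer: O(log n)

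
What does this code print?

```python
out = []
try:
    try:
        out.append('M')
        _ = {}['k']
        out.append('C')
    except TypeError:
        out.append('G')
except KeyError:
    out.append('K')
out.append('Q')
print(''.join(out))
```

Execution trace: 'M' (try body) → 'K' (outer except KeyError) → 'Q' (after the try/except). Output: MKQ

Answer: MKQ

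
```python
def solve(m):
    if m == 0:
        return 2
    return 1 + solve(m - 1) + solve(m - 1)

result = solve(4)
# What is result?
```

solve(m) = 1 + 2·solve(m-1), solve(0)=2. Closed form: (2+1)·2^4 - 1 = 47.

Answer: 47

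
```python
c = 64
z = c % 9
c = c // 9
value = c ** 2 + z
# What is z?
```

Trace:
`c = 64` → c = 64
`z = c % 9` → z = 1
`c = c // 9` → c = 7
`value = c ** 2 + z` → value = 50
So z = 1

Answer: 1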